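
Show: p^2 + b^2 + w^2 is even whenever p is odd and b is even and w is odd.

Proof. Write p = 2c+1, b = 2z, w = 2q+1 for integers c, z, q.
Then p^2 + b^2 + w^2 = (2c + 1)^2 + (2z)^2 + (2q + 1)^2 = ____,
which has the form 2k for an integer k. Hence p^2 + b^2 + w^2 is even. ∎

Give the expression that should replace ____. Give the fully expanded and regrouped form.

Expanding: (2c + 1)^2 + (2z)^2 + (2q + 1)^2 = 4c^2 + 4c + 4q^2 + 4q + 4z^2 + 2.
Every term is even; pulling out the factor of 2 gives 2(2c^2 + 2c + 2q^2 + 2q + 2z^2 + 1).

2(2c^2 + 2c + 2q^2 + 2q + 2z^2 + 1)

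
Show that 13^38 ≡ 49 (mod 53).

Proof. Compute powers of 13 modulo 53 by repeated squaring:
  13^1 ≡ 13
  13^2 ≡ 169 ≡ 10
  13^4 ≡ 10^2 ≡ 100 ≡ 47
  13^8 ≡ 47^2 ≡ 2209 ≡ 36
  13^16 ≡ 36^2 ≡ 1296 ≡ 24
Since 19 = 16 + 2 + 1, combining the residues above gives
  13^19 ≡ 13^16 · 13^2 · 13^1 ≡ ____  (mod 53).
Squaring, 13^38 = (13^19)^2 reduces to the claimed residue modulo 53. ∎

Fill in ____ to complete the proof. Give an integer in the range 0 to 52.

13^16 · 13^2 · 13^1 ≡ 24 · 10 · 13 = 3120.
3120 mod 53 = 46, so 13^19 ≡ 46 (mod 53).

46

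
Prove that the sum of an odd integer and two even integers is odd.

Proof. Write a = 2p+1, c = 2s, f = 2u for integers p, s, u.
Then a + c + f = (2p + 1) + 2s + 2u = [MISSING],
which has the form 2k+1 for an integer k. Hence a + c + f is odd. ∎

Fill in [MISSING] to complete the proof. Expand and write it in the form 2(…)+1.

2(p + s + u) + 1

(2p + 1) + 2s + 2u = 2p + 2s + 2u + 1
= 2(p + s + u) + 1.
Since p + s + u is an integer, the sum is of the form 2k+1 for an integer k.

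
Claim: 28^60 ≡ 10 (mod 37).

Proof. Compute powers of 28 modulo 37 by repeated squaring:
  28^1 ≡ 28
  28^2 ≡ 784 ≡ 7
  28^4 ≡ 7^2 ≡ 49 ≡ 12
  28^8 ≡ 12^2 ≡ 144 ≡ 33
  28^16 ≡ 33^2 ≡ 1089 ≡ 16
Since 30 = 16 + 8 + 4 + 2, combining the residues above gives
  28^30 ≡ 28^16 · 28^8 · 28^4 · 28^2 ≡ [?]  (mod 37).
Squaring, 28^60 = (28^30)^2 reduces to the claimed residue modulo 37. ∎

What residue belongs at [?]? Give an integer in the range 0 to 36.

28^16 · 28^8 · 28^4 · 28^2 ≡ 16 · 33 · 12 · 7 = 44352.
44352 mod 37 = 26, so 28^30 ≡ 26 (mod 37).

26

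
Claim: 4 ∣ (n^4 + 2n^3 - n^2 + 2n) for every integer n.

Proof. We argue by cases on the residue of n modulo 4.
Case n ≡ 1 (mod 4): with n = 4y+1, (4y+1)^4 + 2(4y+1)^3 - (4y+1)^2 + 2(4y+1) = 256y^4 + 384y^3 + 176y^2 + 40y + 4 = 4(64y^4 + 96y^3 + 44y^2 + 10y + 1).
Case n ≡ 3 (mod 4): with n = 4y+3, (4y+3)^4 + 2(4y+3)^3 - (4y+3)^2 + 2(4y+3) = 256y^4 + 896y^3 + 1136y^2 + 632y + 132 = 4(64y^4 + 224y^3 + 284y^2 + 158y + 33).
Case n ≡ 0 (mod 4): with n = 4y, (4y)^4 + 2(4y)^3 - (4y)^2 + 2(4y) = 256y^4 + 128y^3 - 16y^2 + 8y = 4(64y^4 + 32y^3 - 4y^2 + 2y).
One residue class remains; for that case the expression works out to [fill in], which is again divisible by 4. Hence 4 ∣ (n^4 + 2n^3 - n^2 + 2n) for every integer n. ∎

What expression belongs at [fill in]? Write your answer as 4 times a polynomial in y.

Only n ≡ 2 (mod 4) is unaccounted for. Put n = 4y+2:
(4y+2)^4 + 2(4y+2)^3 - (4y+2)^2 + 2(4y+2) expands to 256y^4 + 640y^3 + 560y^2 + 216y + 32,
and factoring out 4 leaves 4(64y^4 + 160y^3 + 140y^2 + 54y + 8).

4(64y^4 + 160y^3 + 140y^2 + 54y + 8)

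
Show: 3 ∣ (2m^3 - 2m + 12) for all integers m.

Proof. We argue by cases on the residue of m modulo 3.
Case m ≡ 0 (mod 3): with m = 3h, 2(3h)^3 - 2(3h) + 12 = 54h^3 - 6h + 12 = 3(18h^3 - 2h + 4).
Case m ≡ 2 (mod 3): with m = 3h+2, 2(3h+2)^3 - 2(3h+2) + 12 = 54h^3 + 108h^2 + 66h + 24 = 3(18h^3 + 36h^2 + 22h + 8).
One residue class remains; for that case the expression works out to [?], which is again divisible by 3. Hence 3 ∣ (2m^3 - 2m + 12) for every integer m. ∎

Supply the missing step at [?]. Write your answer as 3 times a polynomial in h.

3(18h^3 + 18h^2 + 4h + 4)

The residues treated are {0, 2}, so the missing case is m ≡ 1 (mod 3); write m = 3h+1.
Then 2(3h+1)^3 - 2(3h+1) + 12 = 54h^3 + 54h^2 + 12h + 12 = 3(18h^3 + 18h^2 + 4h + 4).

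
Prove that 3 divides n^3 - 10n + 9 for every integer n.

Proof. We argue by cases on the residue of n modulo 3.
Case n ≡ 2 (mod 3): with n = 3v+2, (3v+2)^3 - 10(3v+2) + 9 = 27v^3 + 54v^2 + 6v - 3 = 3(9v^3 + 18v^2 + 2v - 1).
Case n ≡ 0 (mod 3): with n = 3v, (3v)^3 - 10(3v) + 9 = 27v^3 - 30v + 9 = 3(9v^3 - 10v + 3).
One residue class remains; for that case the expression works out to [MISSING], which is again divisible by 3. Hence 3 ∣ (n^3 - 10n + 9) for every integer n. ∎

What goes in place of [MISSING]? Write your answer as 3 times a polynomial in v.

Only n ≡ 1 (mod 3) is unaccounted for. Put n = 3v+1:
(3v+1)^3 - 10(3v+1) + 9 expands to 27v^3 + 27v^2 - 21v,
and factoring out 3 leaves 3(9v^3 + 9v^2 - 7v).

3(9v^3 + 9v^2 - 7v)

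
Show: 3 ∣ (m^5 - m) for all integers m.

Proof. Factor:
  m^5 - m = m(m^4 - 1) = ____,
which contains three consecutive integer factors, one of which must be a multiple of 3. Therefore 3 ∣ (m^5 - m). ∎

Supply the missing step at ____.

(m - 1)m(m + 1)(m^2 + 1)

m^4 - 1 = (m^2 - 1)(m^2 + 1), and m^2 - 1 = (m-1)(m+1).
So m(m^4 - 1) = (m - 1)m(m + 1)(m^2 + 1).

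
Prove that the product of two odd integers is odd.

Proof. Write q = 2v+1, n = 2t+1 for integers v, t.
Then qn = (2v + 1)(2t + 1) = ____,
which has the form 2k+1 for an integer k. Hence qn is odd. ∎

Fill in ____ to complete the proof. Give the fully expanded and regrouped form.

2(2tv + t + v) + 1

Expanding: (2v + 1)(2t + 1) = 4tv + 2t + 2v + 1.
Every term except the constant is even, so this is 2(2tv + t + v) + 1,
and 2tv + t + v ∈ ℤ gives the required form.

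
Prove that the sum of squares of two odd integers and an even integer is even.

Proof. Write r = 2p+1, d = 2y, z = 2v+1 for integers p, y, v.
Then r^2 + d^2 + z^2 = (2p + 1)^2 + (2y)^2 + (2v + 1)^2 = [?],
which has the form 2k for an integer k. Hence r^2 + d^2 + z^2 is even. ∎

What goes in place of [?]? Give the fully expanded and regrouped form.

(2p + 1)^2 + (2y)^2 + (2v + 1)^2 = 4p^2 + 4p + 4v^2 + 4v + 4y^2 + 2
= 2(2p^2 + 2p + 2v^2 + 2v + 2y^2 + 1).
Since 2p^2 + 2p + 2v^2 + 2v + 2y^2 + 1 is an integer, the sum of squares is of the form 2k for an integer k.

2(2p^2 + 2p + 2v^2 + 2v + 2y^2 + 1)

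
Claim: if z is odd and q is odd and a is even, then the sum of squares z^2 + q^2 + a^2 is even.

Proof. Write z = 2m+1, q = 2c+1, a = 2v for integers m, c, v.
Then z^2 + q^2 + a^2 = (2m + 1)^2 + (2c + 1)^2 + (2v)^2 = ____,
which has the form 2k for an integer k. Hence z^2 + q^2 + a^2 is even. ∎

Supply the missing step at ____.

2(2c^2 + 2c + 2m^2 + 2m + 2v^2 + 1)

Expanding: (2m + 1)^2 + (2c + 1)^2 + (2v)^2 = 4c^2 + 4c + 4m^2 + 4m + 4v^2 + 2.
Every term is even; pulling out the factor of 2 gives 2(2c^2 + 2c + 2m^2 + 2m + 2v^2 + 1).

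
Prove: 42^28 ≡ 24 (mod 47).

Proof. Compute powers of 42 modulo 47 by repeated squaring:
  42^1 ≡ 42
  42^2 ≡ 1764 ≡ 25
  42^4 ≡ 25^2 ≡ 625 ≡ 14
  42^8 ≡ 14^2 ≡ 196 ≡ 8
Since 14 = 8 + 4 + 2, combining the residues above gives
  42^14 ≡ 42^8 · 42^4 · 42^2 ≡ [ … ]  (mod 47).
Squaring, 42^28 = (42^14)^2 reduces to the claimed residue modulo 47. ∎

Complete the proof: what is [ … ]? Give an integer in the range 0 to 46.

27

Multiply the listed residues: 8 · 14 · 25 = 112 → 2800.
Reducing modulo 47: 2800 = 59·47 + 27, so 42^14 ≡ 27.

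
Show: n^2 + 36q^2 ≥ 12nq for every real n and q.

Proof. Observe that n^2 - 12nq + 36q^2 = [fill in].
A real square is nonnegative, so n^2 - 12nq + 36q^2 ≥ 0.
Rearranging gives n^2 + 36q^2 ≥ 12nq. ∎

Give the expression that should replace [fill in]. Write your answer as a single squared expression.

The leading and trailing coefficients are 1^2 and 6^2, and 12 = 2·1·6, so the trinomial is (n - 6q)^2.
Hence n^2 - 12nq + 36q^2 ≥ 0.

(n - 6q)^2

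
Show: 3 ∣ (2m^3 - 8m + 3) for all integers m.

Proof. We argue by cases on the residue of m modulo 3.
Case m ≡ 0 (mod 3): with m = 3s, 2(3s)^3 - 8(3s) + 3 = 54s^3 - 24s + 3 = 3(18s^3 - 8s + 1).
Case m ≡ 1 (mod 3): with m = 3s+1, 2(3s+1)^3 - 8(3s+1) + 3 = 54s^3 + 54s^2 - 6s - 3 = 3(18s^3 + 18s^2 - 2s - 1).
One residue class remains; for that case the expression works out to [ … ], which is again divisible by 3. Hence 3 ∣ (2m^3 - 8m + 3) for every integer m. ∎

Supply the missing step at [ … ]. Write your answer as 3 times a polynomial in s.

The residues treated are {0, 1}, so the missing case is m ≡ 2 (mod 3); write m = 3s+2.
Then 2(3s+2)^3 - 8(3s+2) + 3 = 54s^3 + 108s^2 + 48s + 3 = 3(18s^3 + 36s^2 + 16s + 1).

3(18s^3 + 36s^2 + 16s + 1)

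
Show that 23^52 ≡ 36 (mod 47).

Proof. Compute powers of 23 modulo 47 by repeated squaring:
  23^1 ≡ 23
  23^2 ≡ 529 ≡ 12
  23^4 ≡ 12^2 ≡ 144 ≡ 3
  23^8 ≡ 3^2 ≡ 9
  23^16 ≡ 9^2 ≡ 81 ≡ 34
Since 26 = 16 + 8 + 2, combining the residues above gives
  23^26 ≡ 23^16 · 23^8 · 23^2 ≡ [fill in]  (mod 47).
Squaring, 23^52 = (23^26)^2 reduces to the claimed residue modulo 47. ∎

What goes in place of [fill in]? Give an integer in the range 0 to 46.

23^16 · 23^8 · 23^2 ≡ 34 · 9 · 12 = 3672.
3672 mod 47 = 6, so 23^26 ≡ 6 (mod 47).

6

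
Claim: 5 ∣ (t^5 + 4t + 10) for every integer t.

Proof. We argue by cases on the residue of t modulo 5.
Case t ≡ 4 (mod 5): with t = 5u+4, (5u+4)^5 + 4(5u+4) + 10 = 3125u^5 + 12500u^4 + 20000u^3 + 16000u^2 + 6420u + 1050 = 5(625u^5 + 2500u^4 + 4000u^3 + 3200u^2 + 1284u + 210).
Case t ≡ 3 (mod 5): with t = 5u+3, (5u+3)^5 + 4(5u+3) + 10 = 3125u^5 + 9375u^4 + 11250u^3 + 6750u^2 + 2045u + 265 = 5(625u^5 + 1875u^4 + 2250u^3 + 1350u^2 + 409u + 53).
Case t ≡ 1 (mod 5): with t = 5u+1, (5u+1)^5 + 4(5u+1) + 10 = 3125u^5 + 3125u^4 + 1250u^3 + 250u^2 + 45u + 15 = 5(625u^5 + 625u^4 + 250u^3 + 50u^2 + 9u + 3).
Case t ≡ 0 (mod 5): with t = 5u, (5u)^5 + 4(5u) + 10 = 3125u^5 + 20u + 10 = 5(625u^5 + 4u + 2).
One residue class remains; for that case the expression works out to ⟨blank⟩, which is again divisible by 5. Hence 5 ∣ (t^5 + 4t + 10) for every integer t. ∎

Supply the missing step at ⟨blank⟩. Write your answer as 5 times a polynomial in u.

5(625u^5 + 1250u^4 + 1000u^3 + 400u^2 + 84u + 10)

The residues treated are {4, 3, 1, 0}, so the missing case is t ≡ 2 (mod 5); write t = 5u+2.
Then (5u+2)^5 + 4(5u+2) + 10 = 3125u^5 + 6250u^4 + 5000u^3 + 2000u^2 + 420u + 50 = 5(625u^5 + 1250u^4 + 1000u^3 + 400u^2 + 84u + 10).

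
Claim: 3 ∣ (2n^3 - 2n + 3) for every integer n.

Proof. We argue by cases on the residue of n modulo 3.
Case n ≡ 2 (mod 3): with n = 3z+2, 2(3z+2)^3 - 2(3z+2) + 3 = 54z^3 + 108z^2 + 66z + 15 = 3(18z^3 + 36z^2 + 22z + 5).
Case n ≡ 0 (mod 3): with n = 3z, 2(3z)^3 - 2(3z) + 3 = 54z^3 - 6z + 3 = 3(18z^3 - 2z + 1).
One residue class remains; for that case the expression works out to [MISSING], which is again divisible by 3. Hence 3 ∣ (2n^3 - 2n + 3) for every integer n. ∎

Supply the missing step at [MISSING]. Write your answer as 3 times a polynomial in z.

Only n ≡ 1 (mod 3) is unaccounted for. Put n = 3z+1:
2(3z+1)^3 - 2(3z+1) + 3 expands to 54z^3 + 54z^2 + 12z + 3,
and factoring out 3 leaves 3(18z^3 + 18z^2 + 4z + 1).

3(18z^3 + 18z^2 + 4z + 1)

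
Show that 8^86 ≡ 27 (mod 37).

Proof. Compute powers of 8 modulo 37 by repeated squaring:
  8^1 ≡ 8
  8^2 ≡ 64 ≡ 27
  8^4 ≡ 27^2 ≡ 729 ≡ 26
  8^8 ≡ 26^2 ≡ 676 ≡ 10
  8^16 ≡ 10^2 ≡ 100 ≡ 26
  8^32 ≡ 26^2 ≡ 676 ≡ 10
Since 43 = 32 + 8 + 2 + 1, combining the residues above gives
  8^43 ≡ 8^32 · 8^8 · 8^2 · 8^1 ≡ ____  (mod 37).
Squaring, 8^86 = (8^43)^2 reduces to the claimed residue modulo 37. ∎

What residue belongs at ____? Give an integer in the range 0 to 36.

Multiply the listed residues: 10 · 10 · 27 · 8 = 100 → 2700 → 21600.
Reducing modulo 37: 21600 = 583·37 + 29, so 8^43 ≡ 29.

29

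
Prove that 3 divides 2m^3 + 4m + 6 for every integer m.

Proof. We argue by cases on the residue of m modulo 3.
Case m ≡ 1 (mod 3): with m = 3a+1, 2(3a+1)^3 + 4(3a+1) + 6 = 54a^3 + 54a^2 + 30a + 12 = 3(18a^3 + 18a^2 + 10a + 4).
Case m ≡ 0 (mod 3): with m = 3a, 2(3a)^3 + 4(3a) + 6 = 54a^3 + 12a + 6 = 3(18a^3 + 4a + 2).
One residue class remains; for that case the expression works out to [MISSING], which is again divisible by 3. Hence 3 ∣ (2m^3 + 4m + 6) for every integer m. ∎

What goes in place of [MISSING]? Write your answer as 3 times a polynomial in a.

The residues treated are {1, 0}, so the missing case is m ≡ 2 (mod 3); write m = 3a+2.
Then 2(3a+2)^3 + 4(3a+2) + 6 = 54a^3 + 108a^2 + 84a + 30 = 3(18a^3 + 36a^2 + 28a + 10).

3(18a^3 + 36a^2 + 28a + 10)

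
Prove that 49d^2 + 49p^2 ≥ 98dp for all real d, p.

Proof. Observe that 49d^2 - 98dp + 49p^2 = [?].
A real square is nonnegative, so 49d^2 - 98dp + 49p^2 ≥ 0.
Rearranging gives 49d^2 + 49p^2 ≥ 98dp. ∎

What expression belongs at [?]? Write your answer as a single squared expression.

(7d - 7p)^2

The leading and trailing coefficients are 7^2 and 7^2, and 98 = 2·7·7, so the trinomial is (7d - 7p)^2.
Hence 49d^2 - 98dp + 49p^2 ≥ 0.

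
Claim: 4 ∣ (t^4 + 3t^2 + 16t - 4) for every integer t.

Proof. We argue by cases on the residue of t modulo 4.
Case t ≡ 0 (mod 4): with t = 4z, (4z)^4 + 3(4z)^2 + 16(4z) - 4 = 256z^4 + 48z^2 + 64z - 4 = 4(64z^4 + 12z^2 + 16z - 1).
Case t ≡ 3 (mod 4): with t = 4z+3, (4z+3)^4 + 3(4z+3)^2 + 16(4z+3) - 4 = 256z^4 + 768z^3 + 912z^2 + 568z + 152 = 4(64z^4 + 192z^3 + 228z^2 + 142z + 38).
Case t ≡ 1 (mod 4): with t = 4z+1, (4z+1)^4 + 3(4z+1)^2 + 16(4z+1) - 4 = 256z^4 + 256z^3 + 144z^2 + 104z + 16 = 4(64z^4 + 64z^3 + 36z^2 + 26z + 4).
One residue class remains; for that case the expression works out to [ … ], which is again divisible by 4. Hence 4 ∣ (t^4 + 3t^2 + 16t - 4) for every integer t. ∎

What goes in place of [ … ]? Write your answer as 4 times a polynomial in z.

Only t ≡ 2 (mod 4) is unaccounted for. Put t = 4z+2:
(4z+2)^4 + 3(4z+2)^2 + 16(4z+2) - 4 expands to 256z^4 + 512z^3 + 432z^2 + 240z + 56,
and factoring out 4 leaves 4(64z^4 + 128z^3 + 108z^2 + 60z + 14).

4(64z^4 + 128z^3 + 108z^2 + 60z + 14)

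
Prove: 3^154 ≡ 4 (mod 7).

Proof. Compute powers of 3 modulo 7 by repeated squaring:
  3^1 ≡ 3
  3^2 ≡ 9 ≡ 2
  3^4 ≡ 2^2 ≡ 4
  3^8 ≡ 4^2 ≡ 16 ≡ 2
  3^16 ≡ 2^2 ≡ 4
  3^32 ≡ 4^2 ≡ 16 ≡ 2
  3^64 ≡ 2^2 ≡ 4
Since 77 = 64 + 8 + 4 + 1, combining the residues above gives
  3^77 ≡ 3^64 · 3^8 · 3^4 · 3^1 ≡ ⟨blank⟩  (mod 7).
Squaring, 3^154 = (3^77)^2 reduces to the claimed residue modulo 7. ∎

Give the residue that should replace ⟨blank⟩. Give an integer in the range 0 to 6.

5

3^64 · 3^8 · 3^4 · 3^1 ≡ 4 · 2 · 4 · 3 = 96.
96 mod 7 = 5, so 3^77 ≡ 5 (mod 7).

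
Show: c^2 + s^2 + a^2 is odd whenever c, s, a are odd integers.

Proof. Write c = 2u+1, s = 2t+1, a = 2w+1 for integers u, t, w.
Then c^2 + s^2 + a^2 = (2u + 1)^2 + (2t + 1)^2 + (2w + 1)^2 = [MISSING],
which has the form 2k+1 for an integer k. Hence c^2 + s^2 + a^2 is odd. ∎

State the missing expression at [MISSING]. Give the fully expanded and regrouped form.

2(2t^2 + 2t + 2u^2 + 2u + 2w^2 + 2w + 1) + 1

(2u + 1)^2 + (2t + 1)^2 + (2w + 1)^2 = 4t^2 + 4t + 4u^2 + 4u + 4w^2 + 4w + 3
= 2(2t^2 + 2t + 2u^2 + 2u + 2w^2 + 2w + 1) + 1.
Since 2t^2 + 2t + 2u^2 + 2u + 2w^2 + 2w + 1 is an integer, the sum of squares is of the form 2k+1 for an integer k.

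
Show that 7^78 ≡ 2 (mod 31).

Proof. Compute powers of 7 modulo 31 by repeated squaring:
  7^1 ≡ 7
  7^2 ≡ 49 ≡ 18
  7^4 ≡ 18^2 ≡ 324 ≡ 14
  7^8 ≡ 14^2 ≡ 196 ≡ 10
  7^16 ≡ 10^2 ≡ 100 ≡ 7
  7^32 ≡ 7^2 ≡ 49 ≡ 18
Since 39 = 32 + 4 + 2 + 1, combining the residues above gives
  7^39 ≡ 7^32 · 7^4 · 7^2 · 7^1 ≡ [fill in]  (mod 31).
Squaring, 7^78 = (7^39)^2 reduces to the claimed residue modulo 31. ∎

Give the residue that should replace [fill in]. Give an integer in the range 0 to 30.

8

7^32 · 7^4 · 7^2 · 7^1 ≡ 18 · 14 · 18 · 7 = 31752.
31752 mod 31 = 8, so 7^39 ≡ 8 (mod 31).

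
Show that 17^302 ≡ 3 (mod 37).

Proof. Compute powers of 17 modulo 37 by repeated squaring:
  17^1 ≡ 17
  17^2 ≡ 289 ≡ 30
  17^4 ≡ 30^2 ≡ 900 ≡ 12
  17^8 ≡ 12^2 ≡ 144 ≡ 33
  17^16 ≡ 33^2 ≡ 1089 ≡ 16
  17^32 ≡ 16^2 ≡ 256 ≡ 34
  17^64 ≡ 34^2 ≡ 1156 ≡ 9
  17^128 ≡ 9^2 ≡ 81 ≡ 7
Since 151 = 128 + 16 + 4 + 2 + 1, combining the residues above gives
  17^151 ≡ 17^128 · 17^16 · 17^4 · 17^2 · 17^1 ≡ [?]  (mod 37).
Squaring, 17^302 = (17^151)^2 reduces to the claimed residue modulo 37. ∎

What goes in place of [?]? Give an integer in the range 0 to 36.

15

Multiply the listed residues: 7 · 16 · 12 · 30 · 17 = 112 → 1344 → 40320 → 685440.
Reducing modulo 37: 685440 = 18525·37 + 15, so 17^151 ≡ 15.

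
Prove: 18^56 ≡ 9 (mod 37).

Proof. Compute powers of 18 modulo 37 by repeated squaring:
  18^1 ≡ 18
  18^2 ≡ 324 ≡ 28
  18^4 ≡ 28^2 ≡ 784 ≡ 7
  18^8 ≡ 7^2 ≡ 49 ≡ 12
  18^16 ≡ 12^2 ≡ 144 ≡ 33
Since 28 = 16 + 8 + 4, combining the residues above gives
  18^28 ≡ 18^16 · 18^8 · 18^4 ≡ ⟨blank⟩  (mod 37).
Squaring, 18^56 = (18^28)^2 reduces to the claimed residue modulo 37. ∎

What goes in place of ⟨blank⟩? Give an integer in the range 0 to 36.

34

Multiply the listed residues: 33 · 12 · 7 = 396 → 2772.
Reducing modulo 37: 2772 = 74·37 + 34, so 18^28 ≡ 34.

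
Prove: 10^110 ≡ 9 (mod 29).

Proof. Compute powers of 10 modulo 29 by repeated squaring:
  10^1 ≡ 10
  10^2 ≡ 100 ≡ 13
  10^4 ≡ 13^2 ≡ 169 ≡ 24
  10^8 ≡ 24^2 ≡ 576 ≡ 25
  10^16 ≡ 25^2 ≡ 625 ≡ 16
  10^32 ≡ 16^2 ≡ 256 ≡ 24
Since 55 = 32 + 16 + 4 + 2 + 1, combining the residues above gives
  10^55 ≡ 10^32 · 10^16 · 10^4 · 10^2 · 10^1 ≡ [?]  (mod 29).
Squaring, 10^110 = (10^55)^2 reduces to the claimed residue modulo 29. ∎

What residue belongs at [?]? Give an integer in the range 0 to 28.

10^32 · 10^16 · 10^4 · 10^2 · 10^1 ≡ 24 · 16 · 24 · 13 · 10 = 1198080.
1198080 mod 29 = 3, so 10^55 ≡ 3 (mod 29).

3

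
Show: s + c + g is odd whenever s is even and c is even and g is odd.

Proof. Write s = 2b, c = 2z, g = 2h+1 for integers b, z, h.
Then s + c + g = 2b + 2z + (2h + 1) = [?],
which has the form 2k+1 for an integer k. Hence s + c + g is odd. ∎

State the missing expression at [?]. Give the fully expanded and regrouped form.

Expanding: 2b + 2z + (2h + 1) = 2b + 2h + 2z + 1.
Every term except the constant is even, so this is 2(b + h + z) + 1,
and b + h + z ∈ ℤ gives the required form.

2(b + h + z) + 1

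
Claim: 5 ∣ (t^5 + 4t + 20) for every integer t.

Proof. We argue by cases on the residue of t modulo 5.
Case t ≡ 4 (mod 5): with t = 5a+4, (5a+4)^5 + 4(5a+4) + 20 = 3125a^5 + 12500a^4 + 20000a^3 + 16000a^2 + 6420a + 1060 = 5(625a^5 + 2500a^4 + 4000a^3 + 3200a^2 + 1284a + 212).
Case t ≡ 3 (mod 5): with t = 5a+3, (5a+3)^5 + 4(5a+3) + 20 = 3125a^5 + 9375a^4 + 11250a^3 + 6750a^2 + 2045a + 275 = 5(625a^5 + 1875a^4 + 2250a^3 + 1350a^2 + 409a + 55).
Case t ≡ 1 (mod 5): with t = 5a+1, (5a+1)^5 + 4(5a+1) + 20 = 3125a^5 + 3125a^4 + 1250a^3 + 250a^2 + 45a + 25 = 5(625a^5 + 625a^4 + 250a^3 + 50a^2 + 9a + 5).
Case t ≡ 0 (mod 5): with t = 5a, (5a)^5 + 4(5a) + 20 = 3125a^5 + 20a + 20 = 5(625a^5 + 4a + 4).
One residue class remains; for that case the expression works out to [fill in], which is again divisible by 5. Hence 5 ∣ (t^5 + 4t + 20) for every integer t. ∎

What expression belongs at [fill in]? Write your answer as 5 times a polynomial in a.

The residues treated are {4, 3, 1, 0}, so the missing case is t ≡ 2 (mod 5); write t = 5a+2.
Then (5a+2)^5 + 4(5a+2) + 20 = 3125a^5 + 6250a^4 + 5000a^3 + 2000a^2 + 420a + 60 = 5(625a^5 + 1250a^4 + 1000a^3 + 400a^2 + 84a + 12).

5(625a^5 + 1250a^4 + 1000a^3 + 400a^2 + 84a + 12)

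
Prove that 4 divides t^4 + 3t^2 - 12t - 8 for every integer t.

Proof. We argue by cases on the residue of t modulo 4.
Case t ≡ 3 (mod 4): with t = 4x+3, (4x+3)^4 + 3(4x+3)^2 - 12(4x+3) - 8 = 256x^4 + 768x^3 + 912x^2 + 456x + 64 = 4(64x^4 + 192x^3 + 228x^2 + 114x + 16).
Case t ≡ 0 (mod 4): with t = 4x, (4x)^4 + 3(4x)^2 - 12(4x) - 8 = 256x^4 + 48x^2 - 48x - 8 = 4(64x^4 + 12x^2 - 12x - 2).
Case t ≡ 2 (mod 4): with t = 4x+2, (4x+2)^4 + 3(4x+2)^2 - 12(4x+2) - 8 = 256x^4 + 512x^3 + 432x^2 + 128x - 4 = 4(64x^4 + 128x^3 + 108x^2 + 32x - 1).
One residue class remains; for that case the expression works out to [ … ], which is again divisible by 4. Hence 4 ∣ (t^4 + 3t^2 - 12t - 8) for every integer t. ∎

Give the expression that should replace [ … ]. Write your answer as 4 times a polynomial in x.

4(64x^4 + 64x^3 + 36x^2 - 2x - 4)

Only t ≡ 1 (mod 4) is unaccounted for. Put t = 4x+1:
(4x+1)^4 + 3(4x+1)^2 - 12(4x+1) - 8 expands to 256x^4 + 256x^3 + 144x^2 - 8x - 16,
and factoring out 4 leaves 4(64x^4 + 64x^3 + 36x^2 - 2x - 4).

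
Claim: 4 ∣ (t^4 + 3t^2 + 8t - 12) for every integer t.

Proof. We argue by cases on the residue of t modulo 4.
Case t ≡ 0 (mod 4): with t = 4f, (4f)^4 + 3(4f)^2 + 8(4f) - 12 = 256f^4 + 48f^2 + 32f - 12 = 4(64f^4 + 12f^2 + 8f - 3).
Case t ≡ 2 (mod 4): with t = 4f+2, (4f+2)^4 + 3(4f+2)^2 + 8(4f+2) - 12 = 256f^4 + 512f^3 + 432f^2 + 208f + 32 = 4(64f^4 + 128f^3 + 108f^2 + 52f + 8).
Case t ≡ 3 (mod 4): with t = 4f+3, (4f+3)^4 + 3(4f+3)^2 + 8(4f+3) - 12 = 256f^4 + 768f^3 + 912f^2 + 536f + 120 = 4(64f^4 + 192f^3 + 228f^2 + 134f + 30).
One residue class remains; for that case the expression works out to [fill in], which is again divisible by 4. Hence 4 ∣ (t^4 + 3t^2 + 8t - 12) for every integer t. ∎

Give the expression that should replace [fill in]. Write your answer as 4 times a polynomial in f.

Only t ≡ 1 (mod 4) is unaccounted for. Put t = 4f+1:
(4f+1)^4 + 3(4f+1)^2 + 8(4f+1) - 12 expands to 256f^4 + 256f^3 + 144f^2 + 72f,
and factoring out 4 leaves 4(64f^4 + 64f^3 + 36f^2 + 18f).

4(64f^4 + 64f^3 + 36f^2 + 18f)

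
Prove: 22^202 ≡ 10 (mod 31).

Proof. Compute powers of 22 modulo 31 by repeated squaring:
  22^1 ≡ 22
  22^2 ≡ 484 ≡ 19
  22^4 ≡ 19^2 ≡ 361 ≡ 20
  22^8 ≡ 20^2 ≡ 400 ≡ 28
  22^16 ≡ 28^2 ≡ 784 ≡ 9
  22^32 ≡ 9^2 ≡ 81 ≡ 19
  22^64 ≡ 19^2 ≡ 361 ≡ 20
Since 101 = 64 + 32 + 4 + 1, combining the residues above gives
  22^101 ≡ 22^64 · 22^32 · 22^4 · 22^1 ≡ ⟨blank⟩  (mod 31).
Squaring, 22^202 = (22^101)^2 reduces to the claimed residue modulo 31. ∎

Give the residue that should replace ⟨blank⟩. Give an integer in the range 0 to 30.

22^64 · 22^32 · 22^4 · 22^1 ≡ 20 · 19 · 20 · 22 = 167200.
167200 mod 31 = 17, so 22^101 ≡ 17 (mod 31).

17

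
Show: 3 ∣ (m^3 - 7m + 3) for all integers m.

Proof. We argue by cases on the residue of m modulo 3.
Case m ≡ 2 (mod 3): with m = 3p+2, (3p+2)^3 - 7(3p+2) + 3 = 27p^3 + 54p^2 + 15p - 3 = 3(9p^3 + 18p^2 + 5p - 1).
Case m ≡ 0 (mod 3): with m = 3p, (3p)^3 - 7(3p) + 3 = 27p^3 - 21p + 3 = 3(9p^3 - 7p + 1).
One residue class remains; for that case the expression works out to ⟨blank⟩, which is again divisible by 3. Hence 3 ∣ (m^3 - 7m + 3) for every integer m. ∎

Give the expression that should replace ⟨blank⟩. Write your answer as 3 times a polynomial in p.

The residues treated are {2, 0}, so the missing case is m ≡ 1 (mod 3); write m = 3p+1.
Then (3p+1)^3 - 7(3p+1) + 3 = 27p^3 + 27p^2 - 12p - 3 = 3(9p^3 + 9p^2 - 4p - 1).

3(9p^3 + 9p^2 - 4p - 1)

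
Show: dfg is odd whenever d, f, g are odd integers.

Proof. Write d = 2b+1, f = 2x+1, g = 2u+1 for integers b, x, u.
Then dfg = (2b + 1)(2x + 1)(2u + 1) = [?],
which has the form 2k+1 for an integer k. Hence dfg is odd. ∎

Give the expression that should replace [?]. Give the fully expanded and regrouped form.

(2b + 1)(2x + 1)(2u + 1) = 8bux + 4bu + 4bx + 2b + 4ux + 2u + 2x + 1
= 2(4bux + 2bu + 2bx + b + 2ux + u + x) + 1.
Since 4bux + 2bu + 2bx + b + 2ux + u + x is an integer, the product is of the form 2k+1 for an integer k.

2(4bux + 2bu + 2bx + b + 2ux + u + x) + 1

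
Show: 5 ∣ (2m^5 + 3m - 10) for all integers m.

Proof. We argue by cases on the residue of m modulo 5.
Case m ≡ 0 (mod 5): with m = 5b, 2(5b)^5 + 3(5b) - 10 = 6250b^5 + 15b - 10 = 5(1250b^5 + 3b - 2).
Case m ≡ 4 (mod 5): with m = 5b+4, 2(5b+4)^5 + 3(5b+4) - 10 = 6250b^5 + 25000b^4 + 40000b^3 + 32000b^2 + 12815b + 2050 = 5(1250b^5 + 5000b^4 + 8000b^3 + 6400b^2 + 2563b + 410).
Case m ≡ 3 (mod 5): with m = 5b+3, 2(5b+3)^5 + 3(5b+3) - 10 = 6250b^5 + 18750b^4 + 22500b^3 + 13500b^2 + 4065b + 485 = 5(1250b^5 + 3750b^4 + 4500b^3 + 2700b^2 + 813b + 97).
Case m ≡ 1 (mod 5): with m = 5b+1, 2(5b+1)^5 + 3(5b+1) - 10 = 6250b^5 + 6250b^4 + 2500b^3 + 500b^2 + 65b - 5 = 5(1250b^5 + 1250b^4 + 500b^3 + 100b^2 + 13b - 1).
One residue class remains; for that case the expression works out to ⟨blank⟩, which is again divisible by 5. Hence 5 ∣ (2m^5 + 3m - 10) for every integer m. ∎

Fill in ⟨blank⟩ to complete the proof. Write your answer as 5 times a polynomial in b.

The residues treated are {0, 4, 3, 1}, so the missing case is m ≡ 2 (mod 5); write m = 5b+2.
Then 2(5b+2)^5 + 3(5b+2) - 10 = 6250b^5 + 12500b^4 + 10000b^3 + 4000b^2 + 815b + 60 = 5(1250b^5 + 2500b^4 + 2000b^3 + 800b^2 + 163b + 12).

5(1250b^5 + 2500b^4 + 2000b^3 + 800b^2 + 163b + 12)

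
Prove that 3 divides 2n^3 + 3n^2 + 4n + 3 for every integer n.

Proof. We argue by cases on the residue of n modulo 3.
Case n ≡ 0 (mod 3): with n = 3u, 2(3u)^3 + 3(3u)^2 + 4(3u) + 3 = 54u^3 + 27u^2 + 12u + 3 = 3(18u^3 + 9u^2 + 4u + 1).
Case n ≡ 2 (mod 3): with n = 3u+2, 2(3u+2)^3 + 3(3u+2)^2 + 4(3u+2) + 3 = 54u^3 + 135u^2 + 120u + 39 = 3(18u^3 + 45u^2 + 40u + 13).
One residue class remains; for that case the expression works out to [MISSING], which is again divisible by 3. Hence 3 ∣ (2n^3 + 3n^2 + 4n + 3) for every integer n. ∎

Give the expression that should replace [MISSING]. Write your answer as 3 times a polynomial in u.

3(18u^3 + 27u^2 + 16u + 4)

Only n ≡ 1 (mod 3) is unaccounted for. Put n = 3u+1:
2(3u+1)^3 + 3(3u+1)^2 + 4(3u+1) + 3 expands to 54u^3 + 81u^2 + 48u + 12,
and factoring out 3 leaves 3(18u^3 + 27u^2 + 16u + 4).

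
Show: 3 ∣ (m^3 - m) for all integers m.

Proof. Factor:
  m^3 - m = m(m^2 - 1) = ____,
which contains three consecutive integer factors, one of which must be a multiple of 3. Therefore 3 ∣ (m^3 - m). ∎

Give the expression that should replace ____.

m(m^2 - 1) = m(m - 1)(m + 1) = (m - 1)m(m + 1).
These three factors are consecutive integers, so their product is divisible by 3.

(m - 1)m(m + 1)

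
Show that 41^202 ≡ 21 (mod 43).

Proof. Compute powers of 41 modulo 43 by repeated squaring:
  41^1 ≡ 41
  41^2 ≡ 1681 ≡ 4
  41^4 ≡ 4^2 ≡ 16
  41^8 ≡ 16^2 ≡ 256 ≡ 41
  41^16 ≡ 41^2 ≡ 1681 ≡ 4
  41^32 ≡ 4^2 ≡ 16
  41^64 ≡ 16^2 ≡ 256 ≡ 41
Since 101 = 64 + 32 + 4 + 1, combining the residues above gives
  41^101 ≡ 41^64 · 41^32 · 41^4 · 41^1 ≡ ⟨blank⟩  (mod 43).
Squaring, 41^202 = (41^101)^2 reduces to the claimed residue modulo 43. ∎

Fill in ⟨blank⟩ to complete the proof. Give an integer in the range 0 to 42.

35

41^64 · 41^32 · 41^4 · 41^1 ≡ 41 · 16 · 16 · 41 = 430336.
430336 mod 43 = 35, so 41^101 ≡ 35 (mod 43).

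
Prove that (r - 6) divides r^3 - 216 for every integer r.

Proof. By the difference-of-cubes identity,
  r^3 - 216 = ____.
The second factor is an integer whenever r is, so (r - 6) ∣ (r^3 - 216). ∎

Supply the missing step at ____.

(r - 6)(r^2 + 6r + 36)

a^3 - b^3 = (a - b)(a^2 + ab + b^2). With a = r, b = 6:
r^3 - 216 = (r - 6)(r^2 + 6r + 36).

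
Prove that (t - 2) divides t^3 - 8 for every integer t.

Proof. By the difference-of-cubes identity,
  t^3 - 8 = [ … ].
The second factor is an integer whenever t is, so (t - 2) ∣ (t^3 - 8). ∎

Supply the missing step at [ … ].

(t - 2)(t^2 + 2t + 4)

a^3 - b^3 = (a - b)(a^2 + ab + b^2). With a = t, b = 2:
t^3 - 8 = (t - 2)(t^2 + 2t + 4).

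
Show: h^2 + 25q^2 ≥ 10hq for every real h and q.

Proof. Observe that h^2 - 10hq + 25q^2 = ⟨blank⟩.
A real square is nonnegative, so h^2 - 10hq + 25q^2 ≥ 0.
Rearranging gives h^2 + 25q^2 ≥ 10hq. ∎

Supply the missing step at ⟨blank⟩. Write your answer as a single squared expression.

(h - 5q)^2

h^2 - 10hq + 25q^2 is a perfect-square trinomial: the outer terms are (h)^2 and (5q)^2, and the cross term is -2·h·5q.
So h^2 - 10hq + 25q^2 = (h - 5q)^2 ≥ 0.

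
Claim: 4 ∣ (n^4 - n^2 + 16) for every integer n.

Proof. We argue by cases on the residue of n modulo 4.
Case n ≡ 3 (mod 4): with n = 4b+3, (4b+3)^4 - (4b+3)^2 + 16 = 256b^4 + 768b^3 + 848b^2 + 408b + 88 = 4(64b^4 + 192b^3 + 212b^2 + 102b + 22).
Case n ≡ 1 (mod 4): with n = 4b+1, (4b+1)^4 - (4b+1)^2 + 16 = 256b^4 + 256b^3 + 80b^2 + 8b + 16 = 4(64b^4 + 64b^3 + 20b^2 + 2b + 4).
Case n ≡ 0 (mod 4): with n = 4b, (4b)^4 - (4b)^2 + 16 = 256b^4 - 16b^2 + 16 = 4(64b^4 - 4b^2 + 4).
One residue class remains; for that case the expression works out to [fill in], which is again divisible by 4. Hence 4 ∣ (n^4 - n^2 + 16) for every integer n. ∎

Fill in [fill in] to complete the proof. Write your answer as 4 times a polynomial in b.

The residues treated are {3, 1, 0}, so the missing case is n ≡ 2 (mod 4); write n = 4b+2.
Then (4b+2)^4 - (4b+2)^2 + 16 = 256b^4 + 512b^3 + 368b^2 + 112b + 28 = 4(64b^4 + 128b^3 + 92b^2 + 28b + 7).

4(64b^4 + 128b^3 + 92b^2 + 28b + 7)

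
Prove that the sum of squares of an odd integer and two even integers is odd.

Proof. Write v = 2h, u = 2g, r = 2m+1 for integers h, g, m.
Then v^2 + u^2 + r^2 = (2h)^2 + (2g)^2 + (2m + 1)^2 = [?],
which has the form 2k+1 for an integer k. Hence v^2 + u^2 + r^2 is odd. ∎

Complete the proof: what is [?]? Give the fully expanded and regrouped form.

2(2g^2 + 2h^2 + 2m^2 + 2m) + 1

Expanding: (2h)^2 + (2g)^2 + (2m + 1)^2 = 4g^2 + 4h^2 + 4m^2 + 4m + 1.
Every term except the constant is even, so this is 2(2g^2 + 2h^2 + 2m^2 + 2m) + 1,
and 2g^2 + 2h^2 + 2m^2 + 2m ∈ ℤ gives the required form.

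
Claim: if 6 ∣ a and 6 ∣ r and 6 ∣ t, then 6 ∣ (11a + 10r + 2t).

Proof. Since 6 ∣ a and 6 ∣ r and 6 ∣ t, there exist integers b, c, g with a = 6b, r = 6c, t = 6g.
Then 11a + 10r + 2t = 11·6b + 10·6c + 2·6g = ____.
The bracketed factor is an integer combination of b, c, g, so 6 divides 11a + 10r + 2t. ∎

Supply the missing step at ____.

Each term has a factor of 6: 11·6b + 10·6c + 2·6g = 6·(11b + 10c + 2g).
Since 11b + 10c + 2g is an integer, 6 ∣ (11a + 10r + 2t).

6(11b + 10c + 2g)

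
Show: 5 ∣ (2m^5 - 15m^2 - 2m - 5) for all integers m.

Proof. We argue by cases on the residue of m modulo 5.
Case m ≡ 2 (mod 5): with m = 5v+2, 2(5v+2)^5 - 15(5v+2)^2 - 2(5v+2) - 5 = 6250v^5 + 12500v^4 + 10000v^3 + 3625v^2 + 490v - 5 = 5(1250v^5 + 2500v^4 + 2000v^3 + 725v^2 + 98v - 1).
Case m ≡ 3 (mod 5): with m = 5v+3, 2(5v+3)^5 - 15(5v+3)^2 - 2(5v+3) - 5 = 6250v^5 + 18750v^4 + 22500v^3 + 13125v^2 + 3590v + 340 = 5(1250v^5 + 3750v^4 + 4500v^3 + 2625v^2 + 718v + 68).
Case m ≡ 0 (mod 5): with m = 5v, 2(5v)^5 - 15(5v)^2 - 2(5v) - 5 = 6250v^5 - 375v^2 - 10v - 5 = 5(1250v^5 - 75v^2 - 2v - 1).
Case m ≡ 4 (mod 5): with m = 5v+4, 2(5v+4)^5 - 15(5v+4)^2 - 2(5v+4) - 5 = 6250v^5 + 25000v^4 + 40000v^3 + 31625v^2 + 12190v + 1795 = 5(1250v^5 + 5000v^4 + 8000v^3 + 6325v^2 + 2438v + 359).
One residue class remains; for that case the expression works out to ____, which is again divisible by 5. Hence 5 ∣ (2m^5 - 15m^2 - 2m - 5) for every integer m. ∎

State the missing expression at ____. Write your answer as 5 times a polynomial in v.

Only m ≡ 1 (mod 5) is unaccounted for. Put m = 5v+1:
2(5v+1)^5 - 15(5v+1)^2 - 2(5v+1) - 5 expands to 6250v^5 + 6250v^4 + 2500v^3 + 125v^2 - 110v - 20,
and factoring out 5 leaves 5(1250v^5 + 1250v^4 + 500v^3 + 25v^2 - 22v - 4).

5(1250v^5 + 1250v^4 + 500v^3 + 25v^2 - 22v - 4)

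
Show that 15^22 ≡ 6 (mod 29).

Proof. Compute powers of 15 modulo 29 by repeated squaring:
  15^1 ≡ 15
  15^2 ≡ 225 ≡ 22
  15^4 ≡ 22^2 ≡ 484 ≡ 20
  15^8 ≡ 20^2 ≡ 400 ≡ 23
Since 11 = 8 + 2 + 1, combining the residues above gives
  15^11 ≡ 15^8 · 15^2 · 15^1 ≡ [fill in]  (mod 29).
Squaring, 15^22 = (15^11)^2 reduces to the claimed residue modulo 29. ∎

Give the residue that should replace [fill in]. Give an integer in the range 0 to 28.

15^8 · 15^2 · 15^1 ≡ 23 · 22 · 15 = 7590.
7590 mod 29 = 21, so 15^11 ≡ 21 (mod 29).

21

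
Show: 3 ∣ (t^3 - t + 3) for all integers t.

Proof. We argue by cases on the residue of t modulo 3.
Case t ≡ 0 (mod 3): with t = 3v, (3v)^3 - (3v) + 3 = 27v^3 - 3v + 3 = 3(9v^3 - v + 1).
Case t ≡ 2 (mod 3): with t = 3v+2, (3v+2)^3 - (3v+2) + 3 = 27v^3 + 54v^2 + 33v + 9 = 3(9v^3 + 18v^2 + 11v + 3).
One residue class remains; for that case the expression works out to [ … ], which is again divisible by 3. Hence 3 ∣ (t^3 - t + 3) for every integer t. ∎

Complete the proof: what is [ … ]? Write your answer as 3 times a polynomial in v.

3(9v^3 + 9v^2 + 2v + 1)

The residues treated are {0, 2}, so the missing case is t ≡ 1 (mod 3); write t = 3v+1.
Then (3v+1)^3 - (3v+1) + 3 = 27v^3 + 27v^2 + 6v + 3 = 3(9v^3 + 9v^2 + 2v + 1).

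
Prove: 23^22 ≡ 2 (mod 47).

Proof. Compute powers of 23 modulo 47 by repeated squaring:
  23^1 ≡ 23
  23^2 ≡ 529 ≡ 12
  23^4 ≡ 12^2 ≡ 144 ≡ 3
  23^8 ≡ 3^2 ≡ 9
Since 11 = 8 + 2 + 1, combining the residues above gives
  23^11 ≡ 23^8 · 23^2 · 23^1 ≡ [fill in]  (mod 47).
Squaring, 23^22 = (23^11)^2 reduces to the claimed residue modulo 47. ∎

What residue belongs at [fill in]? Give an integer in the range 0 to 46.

40

Multiply the listed residues: 9 · 12 · 23 = 108 → 2484.
Reducing modulo 47: 2484 = 52·47 + 40, so 23^11 ≡ 40.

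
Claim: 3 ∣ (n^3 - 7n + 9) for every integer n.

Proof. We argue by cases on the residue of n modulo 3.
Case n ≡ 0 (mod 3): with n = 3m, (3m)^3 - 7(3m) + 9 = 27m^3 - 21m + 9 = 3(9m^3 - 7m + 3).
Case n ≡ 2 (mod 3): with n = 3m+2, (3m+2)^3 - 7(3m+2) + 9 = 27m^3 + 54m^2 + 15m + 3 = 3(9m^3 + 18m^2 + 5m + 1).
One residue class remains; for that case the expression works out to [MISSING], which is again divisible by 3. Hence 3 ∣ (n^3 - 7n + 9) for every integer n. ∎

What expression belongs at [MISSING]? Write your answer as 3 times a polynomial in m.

3(9m^3 + 9m^2 - 4m + 1)

The residues treated are {0, 2}, so the missing case is n ≡ 1 (mod 3); write n = 3m+1.
Then (3m+1)^3 - 7(3m+1) + 9 = 27m^3 + 27m^2 - 12m + 3 = 3(9m^3 + 9m^2 - 4m + 1).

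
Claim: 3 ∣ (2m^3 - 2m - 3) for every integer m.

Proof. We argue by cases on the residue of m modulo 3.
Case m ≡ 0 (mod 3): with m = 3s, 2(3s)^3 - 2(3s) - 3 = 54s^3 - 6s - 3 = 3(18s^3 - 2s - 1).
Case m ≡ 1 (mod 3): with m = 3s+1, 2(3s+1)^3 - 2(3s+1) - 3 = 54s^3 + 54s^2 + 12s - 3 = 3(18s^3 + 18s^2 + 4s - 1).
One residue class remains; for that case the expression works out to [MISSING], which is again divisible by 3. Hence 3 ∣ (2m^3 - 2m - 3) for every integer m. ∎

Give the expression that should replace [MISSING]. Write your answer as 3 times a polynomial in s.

3(18s^3 + 36s^2 + 22s + 3)

Only m ≡ 2 (mod 3) is unaccounted for. Put m = 3s+2:
2(3s+2)^3 - 2(3s+2) - 3 expands to 54s^3 + 108s^2 + 66s + 9,
and factoring out 3 leaves 3(18s^3 + 36s^2 + 22s + 3).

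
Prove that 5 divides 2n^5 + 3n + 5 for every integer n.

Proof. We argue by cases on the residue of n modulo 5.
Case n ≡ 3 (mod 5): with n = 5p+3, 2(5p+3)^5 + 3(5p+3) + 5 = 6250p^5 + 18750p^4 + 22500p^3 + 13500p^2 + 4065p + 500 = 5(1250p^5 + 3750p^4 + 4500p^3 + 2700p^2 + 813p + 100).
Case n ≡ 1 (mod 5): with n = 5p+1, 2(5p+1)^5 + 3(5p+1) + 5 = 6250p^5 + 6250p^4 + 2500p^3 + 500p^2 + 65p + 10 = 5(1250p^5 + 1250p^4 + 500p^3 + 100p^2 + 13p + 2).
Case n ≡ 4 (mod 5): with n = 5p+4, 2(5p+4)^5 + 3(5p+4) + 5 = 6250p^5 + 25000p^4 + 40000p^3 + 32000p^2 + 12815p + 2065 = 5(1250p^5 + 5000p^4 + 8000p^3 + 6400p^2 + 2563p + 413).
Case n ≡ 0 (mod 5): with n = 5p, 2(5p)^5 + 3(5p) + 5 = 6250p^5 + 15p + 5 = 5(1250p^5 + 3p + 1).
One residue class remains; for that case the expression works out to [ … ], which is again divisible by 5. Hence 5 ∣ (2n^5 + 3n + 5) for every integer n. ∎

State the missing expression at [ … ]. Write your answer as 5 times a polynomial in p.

5(1250p^5 + 2500p^4 + 2000p^3 + 800p^2 + 163p + 15)

Only n ≡ 2 (mod 5) is unaccounted for. Put n = 5p+2:
2(5p+2)^5 + 3(5p+2) + 5 expands to 6250p^5 + 12500p^4 + 10000p^3 + 4000p^2 + 815p + 75,
and factoring out 5 leaves 5(1250p^5 + 2500p^4 + 2000p^3 + 800p^2 + 163p + 15).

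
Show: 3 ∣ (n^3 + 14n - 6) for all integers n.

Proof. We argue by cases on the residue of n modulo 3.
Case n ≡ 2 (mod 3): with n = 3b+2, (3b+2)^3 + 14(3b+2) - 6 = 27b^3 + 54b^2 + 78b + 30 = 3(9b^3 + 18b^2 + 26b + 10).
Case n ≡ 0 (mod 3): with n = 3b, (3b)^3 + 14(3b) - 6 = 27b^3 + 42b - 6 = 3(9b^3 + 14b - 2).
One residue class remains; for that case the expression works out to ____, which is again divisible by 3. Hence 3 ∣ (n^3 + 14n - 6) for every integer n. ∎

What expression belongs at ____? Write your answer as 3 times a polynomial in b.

3(9b^3 + 9b^2 + 17b + 3)

The residues treated are {2, 0}, so the missing case is n ≡ 1 (mod 3); write n = 3b+1.
Then (3b+1)^3 + 14(3b+1) - 6 = 27b^3 + 27b^2 + 51b + 9 = 3(9b^3 + 9b^2 + 17b + 3).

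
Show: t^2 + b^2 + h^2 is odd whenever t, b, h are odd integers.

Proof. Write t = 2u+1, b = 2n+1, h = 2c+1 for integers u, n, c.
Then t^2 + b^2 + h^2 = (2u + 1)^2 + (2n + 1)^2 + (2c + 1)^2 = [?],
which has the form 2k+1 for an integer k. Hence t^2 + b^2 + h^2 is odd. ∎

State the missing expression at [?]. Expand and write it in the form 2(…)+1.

(2u + 1)^2 + (2n + 1)^2 + (2c + 1)^2 = 4c^2 + 4c + 4n^2 + 4n + 4u^2 + 4u + 3
= 2(2c^2 + 2c + 2n^2 + 2n + 2u^2 + 2u + 1) + 1.
Since 2c^2 + 2c + 2n^2 + 2n + 2u^2 + 2u + 1 is an integer, the sum of squares is of the form 2k+1 for an integer k.

2(2c^2 + 2c + 2n^2 + 2n + 2u^2 + 2u + 1) + 1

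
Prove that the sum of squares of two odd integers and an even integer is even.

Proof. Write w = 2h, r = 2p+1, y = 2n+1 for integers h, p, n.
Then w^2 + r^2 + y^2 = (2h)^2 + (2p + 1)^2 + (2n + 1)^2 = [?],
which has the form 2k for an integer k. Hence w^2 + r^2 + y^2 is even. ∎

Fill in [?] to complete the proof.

(2h)^2 + (2p + 1)^2 + (2n + 1)^2 = 4h^2 + 4n^2 + 4n + 4p^2 + 4p + 2
= 2(2h^2 + 2n^2 + 2n + 2p^2 + 2p + 1).
Since 2h^2 + 2n^2 + 2n + 2p^2 + 2p + 1 is an integer, the sum of squares is of the form 2k for an integer k.

2(2h^2 + 2n^2 + 2n + 2p^2 + 2p + 1)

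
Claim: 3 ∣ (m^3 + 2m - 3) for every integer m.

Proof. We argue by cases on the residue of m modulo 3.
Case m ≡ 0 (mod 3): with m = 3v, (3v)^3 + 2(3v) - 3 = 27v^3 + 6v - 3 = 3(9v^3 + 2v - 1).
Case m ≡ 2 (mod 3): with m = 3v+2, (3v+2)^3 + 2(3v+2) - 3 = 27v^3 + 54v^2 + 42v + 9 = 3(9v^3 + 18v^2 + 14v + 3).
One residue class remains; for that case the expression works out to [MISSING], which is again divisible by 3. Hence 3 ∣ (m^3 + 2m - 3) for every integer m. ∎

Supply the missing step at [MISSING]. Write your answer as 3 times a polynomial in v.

3(9v^3 + 9v^2 + 5v)

The residues treated are {0, 2}, so the missing case is m ≡ 1 (mod 3); write m = 3v+1.
Then (3v+1)^3 + 2(3v+1) - 3 = 27v^3 + 27v^2 + 15v = 3(9v^3 + 9v^2 + 5v).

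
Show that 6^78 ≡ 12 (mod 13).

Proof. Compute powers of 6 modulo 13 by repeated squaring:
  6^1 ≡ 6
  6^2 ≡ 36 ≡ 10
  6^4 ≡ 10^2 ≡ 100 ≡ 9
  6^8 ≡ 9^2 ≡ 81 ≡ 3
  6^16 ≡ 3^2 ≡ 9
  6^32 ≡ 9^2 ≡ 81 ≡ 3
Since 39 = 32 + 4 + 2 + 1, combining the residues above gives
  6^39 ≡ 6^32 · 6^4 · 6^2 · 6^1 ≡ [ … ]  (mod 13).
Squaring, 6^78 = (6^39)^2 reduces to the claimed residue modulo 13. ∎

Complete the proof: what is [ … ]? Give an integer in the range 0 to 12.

8

6^32 · 6^4 · 6^2 · 6^1 ≡ 3 · 9 · 10 · 6 = 1620.
1620 mod 13 = 8, so 6^39 ≡ 8 (mod 13).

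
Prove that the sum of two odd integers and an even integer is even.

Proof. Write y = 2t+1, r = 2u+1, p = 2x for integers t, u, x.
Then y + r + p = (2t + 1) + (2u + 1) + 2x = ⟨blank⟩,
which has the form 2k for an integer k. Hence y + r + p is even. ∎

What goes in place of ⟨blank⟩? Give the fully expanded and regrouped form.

2(t + u + x + 1)

(2t + 1) + (2u + 1) + 2x = 2t + 2u + 2x + 2
= 2(t + u + x + 1).
Since t + u + x + 1 is an integer, the sum is of the form 2k for an integer k.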